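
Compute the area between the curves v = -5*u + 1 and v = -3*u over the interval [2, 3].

4

On [2, 3], (-5*u + 1) - (-3*u) = -2*u + 1 is ≤ 0 throughout, so the area is a single integral of |-2*u + 1|.
∫[2,3] (-2*u + 1) du = -4; the area of that piece is 4.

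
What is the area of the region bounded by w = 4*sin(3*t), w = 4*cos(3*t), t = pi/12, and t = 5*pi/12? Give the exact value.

8*sqrt(2)/3

On [pi/12, 5*pi/12], (4*sin(3*t)) - (4*cos(3*t)) = 4*sin(3*t) - 4*cos(3*t) is ≥ 0 throughout, so the area is a single integral of |4*sin(3*t) - 4*cos(3*t)|.
∫[pi/12,5*pi/12] (4*sin(3*t) - 4*cos(3*t)) dt = 8*sqrt(2)/3.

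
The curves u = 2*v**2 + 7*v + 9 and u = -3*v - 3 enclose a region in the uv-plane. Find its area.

1/3

Both boundary curves give u as a function of v, so integrate with respect to v. Setting them equal: 2*v**2 + 10*v + 12 = 0, i.e. 2*(v + 2)*(v + 3) = 0, so they meet at v = -3, -2.
For v in [-3, -2], u = 2*v**2 + 7*v + 9 is on the left; area = ∫[-3,-2] (-(2*v**2 + 10*v + 12)) dv = 1/3.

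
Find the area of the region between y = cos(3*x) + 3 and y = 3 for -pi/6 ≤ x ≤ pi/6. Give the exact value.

On [-pi/6, pi/6], (cos(3*x) + 3) - (3) = cos(3*x) is ≥ 0 throughout, so the area is a single integral of |cos(3*x)|.
∫[-pi/6,pi/6] (cos(3*x)) dx = 2/3.

2/3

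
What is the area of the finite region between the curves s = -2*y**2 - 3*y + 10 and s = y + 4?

Both boundary curves give s as a function of y, so integrate with respect to y. Setting them equal: -2*y**2 - 4*y + 6 = 0, i.e. -2*(y - 1)*(y + 3) = 0, so they meet at y = -3, 1.
For y in [-3, 1], s = -2*y**2 - 3*y + 10 is on the right; area = ∫[-3,1] (-2*y**2 - 4*y + 6) dy = 64/3.

64/3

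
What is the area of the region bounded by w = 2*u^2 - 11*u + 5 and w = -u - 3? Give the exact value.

Set the curves equal: 2*u^2 - 11*u + 5 = -u - 3, so 2*u^2 - 10*u + 8 = 0, which factors as 2*(u - 4)*(u - 1) = 0. The curves meet at u = 1, 4.
On [1, 4], w = -u - 3 is on top; that piece has area ∫[1,4] (-(2*u^2 - 10*u + 8)) du = 9.

9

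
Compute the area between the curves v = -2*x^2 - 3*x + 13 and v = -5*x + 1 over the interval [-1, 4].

The difference (-2*x^2 - 3*x + 13) - (-5*x + 1) = -2*x^2 + 2*x + 12 changes sign at x = 3 inside [-1, 4], so split the integral there.
∫[-1,3] (-2*x^2 + 2*x + 12) dx = 112/3.
∫[3,4] (-2*x^2 + 2*x + 12) dx = -17/3; the area of that piece is 17/3.
Total area = 112/3 + 17/3 = 43.

43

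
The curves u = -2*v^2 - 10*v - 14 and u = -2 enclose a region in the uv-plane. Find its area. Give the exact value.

1/3

Both boundary curves give u as a function of v, so integrate with respect to v. Setting them equal: -2*v^2 - 10*v - 12 = 0, i.e. -2*(v + 2)*(v + 3) = 0, so they meet at v = -3, -2.
For v in [-3, -2], u = -2*v^2 - 10*v - 14 is on the right; area = ∫[-3,-2] (-2*v^2 - 10*v - 12) dv = 1/3.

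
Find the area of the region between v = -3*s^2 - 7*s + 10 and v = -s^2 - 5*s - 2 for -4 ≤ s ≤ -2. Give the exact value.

10

The difference (-3*s^2 - 7*s + 10) - (-s^2 - 5*s - 2) = -2*s^2 - 2*s + 12 changes sign at s = -3 inside [-4, -2], so split the integral there.
∫[-4,-3] (-2*s^2 - 2*s + 12) ds = -17/3; the area of that piece is 17/3.
∫[-3,-2] (-2*s^2 - 2*s + 12) ds = 13/3.
Total area = 17/3 + 13/3 = 10.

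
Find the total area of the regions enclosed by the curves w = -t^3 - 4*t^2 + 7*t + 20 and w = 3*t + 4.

148/3

Set the curves equal: -t^3 - 4*t^2 + 7*t + 20 = 3*t + 4, so -t^3 - 4*t^2 + 4*t + 16 = 0, which factors as -(t - 2)*(t + 2)*(t + 4) = 0. The curves meet at t = -4, -2, 2.
On [-4, -2], w = 3*t + 4 is on top; that piece has area ∫[-4,-2] (-(-t^3 - 4*t^2 + 4*t + 16)) dt = 20/3.
On [-2, 2], w = -t^3 - 4*t^2 + 7*t + 20 is on top; that piece has area ∫[-2,2] (-t^3 - 4*t^2 + 4*t + 16) dt = 128/3.
Total enclosed area = 20/3 + 128/3 = 148/3.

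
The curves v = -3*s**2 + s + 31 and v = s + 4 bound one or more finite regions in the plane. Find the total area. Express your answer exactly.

108

Set the curves equal: -3*s**2 + s + 31 = s + 4, so -3*s**2 + 27 = 0, which factors as -3*(s - 3)*(s + 3) = 0. The curves meet at s = -3, 3.
On [-3, 3], v = -3*s**2 + s + 31 is on top; that piece has area ∫[-3,3] (-3*s**2 + 27) ds = 108.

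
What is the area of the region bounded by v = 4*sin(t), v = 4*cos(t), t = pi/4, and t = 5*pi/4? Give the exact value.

On [pi/4, 5*pi/4], (4*sin(t)) - (4*cos(t)) = 4*sin(t) - 4*cos(t) is ≥ 0 throughout, so the area is a single integral of |4*sin(t) - 4*cos(t)|.
∫[pi/4,5*pi/4] (4*sin(t) - 4*cos(t)) dt = 8*sqrt(2).

8*sqrt(2)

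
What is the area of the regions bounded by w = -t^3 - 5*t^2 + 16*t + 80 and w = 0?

Set the curves equal: -t^3 - 5*t^2 + 16*t + 80 = 0, so -t^3 - 5*t^2 + 16*t + 80 = 0, which factors as -(t - 4)*(t + 4)*(t + 5) = 0. The curves meet at t = -5, -4, 4.
On [-5, -4], w = 0 is on top; that piece has area ∫[-5,-4] (-(-t^3 - 5*t^2 + 16*t + 80)) dt = 17/12.
On [-4, 4], w = -t^3 - 5*t^2 + 16*t + 80 is on top; that piece has area ∫[-4,4] (-t^3 - 5*t^2 + 16*t + 80) dt = 1280/3.
Total enclosed area = 17/12 + 1280/3 = 5137/12.

5137/12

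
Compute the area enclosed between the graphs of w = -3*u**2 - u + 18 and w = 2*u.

Set the curves equal: -3*u**2 - u + 18 = 2*u, so -3*u**2 - 3*u + 18 = 0, which factors as -3*(u - 2)*(u + 3) = 0. The curves meet at u = -3, 2.
On [-3, 2], w = -3*u**2 - u + 18 is on top; that piece has area ∫[-3,2] (-3*u**2 - 3*u + 18) du = 125/2.

125/2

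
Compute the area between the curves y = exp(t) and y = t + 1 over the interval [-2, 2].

-4 - exp(-2) + exp(2)

On [-2, 2], (exp(t)) - (t + 1) = -t + exp(t) - 1 is ≥ 0 throughout, so the area is a single integral of |-t + exp(t) - 1|.
∫[-2,2] (-t + exp(t) - 1) dt = -4 - exp(-2) + exp(2).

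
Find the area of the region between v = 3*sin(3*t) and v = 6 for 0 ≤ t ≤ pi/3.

-2 + 2*pi

On [0, pi/3], (3*sin(3*t)) - (6) = 3*sin(3*t) - 6 is ≤ 0 throughout, so the area is a single integral of |3*sin(3*t) - 6|.
∫[0,pi/3] (3*sin(3*t) - 6) dt = 2 - 2*pi; the area of that piece is -2 + 2*pi.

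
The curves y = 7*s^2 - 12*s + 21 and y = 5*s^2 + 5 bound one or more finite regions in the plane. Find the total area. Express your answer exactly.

Set the curves equal: 7*s^2 - 12*s + 21 = 5*s^2 + 5, so 2*s^2 - 12*s + 16 = 0, which factors as 2*(s - 4)*(s - 2) = 0. The curves meet at s = 2, 4.
On [2, 4], y = 5*s^2 + 5 is on top; that piece has area ∫[2,4] (-(2*s^2 - 12*s + 16)) ds = 8/3.

8/3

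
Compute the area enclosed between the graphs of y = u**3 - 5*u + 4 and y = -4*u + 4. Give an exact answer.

1/2

Set the curves equal: u**3 - 5*u + 4 = -4*u + 4, so u**3 - u = 0, which factors as u*(u - 1)*(u + 1) = 0. The curves meet at u = -1, 0, 1.
On [-1, 0], y = u**3 - 5*u + 4 is on top; that piece has area ∫[-1,0] (u**3 - u) du = 1/4.
On [0, 1], y = -4*u + 4 is on top; that piece has area ∫[0,1] (-(u**3 - u)) du = 1/4.
Total enclosed area = 1/4 + 1/4 = 1/2.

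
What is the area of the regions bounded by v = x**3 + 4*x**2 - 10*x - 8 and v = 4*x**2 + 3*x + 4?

Set the curves equal: x**3 + 4*x**2 - 10*x - 8 = 4*x**2 + 3*x + 4, so x**3 - 13*x - 12 = 0, which factors as (x - 4)*(x + 1)*(x + 3) = 0. The curves meet at x = -3, -1, 4.
On [-3, -1], v = x**3 + 4*x**2 - 10*x - 8 is on top; that piece has area ∫[-3,-1] (x**3 - 13*x - 12) dx = 8.
On [-1, 4], v = 4*x**2 + 3*x + 4 is on top; that piece has area ∫[-1,4] (-(x**3 - 13*x - 12)) dx = 375/4.
Total enclosed area = 8 + 375/4 = 407/4.

407/4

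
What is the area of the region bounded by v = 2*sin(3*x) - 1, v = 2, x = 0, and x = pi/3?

-4/3 + pi

On [0, pi/3], (2*sin(3*x) - 1) - (2) = 2*sin(3*x) - 3 is ≤ 0 throughout, so the area is a single integral of |2*sin(3*x) - 3|.
∫[0,pi/3] (2*sin(3*x) - 3) dx = 4/3 - pi; the area of that piece is -4/3 + pi.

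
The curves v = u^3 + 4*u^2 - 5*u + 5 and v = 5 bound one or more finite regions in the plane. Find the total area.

443/6

Set the curves equal: u^3 + 4*u^2 - 5*u + 5 = 5, so u^3 + 4*u^2 - 5*u = 0, which factors as u*(u - 1)*(u + 5) = 0. The curves meet at u = -5, 0, 1.
On [-5, 0], v = u^3 + 4*u^2 - 5*u + 5 is on top; that piece has area ∫[-5,0] (u^3 + 4*u^2 - 5*u) du = 875/12.
On [0, 1], v = 5 is on top; that piece has area ∫[0,1] (-(u^3 + 4*u^2 - 5*u)) du = 11/12.
Total enclosed area = 875/12 + 11/12 = 443/6.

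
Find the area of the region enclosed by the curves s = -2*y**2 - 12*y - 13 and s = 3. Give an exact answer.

8/3

Both boundary curves give s as a function of y, so integrate with respect to y. Setting them equal: -2*y**2 - 12*y - 16 = 0, i.e. -2*(y + 2)*(y + 4) = 0, so they meet at y = -4, -2.
For y in [-4, -2], s = -2*y**2 - 12*y - 13 is on the right; area = ∫[-4,-2] (-2*y**2 - 12*y - 16) dy = 8/3.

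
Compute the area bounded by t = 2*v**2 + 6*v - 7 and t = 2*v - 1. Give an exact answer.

Both boundary curves give t as a function of v, so integrate with respect to v. Setting them equal: 2*v**2 + 4*v - 6 = 0, i.e. 2*(v - 1)*(v + 3) = 0, so they meet at v = -3, 1.
For v in [-3, 1], t = 2*v**2 + 6*v - 7 is on the left; area = ∫[-3,1] (-(2*v**2 + 4*v - 6)) dv = 64/3.

64/3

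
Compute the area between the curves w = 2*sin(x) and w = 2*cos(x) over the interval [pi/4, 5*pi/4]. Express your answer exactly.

4*sqrt(2)

On [pi/4, 5*pi/4], (2*sin(x)) - (2*cos(x)) = 2*sin(x) - 2*cos(x) is ≥ 0 throughout, so the area is a single integral of |2*sin(x) - 2*cos(x)|.
∫[pi/4,5*pi/4] (2*sin(x) - 2*cos(x)) dx = 4*sqrt(2).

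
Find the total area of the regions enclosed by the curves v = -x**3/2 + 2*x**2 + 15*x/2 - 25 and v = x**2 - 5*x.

Set the curves equal: -x**3/2 + 2*x**2 + 15*x/2 - 25 = x**2 - 5*x, so -x**3/2 + x**2 + 25*x/2 - 25 = 0, which factors as -(x - 5)*(x - 2)*(x + 5)/2 = 0. The curves meet at x = -5, 2, 5.
On [-5, 2], v = x**2 - 5*x is on top; that piece has area ∫[-5,2] (-(-x**3/2 + x**2 + 25*x/2 - 25)) dx = 4459/24.
On [2, 5], v = -x**3/2 + 2*x**2 + 15*x/2 - 25 is on top; that piece has area ∫[2,5] (-x**3/2 + x**2 + 25*x/2 - 25) dx = 153/8.
Total enclosed area = 4459/24 + 153/8 = 2459/12.

2459/12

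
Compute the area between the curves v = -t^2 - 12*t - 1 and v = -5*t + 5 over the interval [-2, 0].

5

The difference (-t^2 - 12*t - 1) - (-5*t + 5) = -t^2 - 7*t - 6 changes sign at t = -1 inside [-2, 0], so split the integral there.
∫[-2,-1] (-t^2 - 7*t - 6) dt = 13/6.
∫[-1,0] (-t^2 - 7*t - 6) dt = -17/6; the area of that piece is 17/6.
Total area = 13/6 + 17/6 = 5.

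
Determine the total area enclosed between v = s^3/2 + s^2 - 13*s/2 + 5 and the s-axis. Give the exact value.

1741/24

The curve meets the s-axis where s^3/2 + s^2 - 13*s/2 + 5 = 0, i.e. (s - 2)*(s - 1)*(s + 5)/2 = 0, at s = -5, 1, 2.
On [-5, 1] the curve lies above the axis; ∫[-5,1] (s^3/2 + s^2 - 13*s/2 + 5) ds = 72, giving area 72.
On [1, 2] the curve lies below the axis; ∫[1,2] (s^3/2 + s^2 - 13*s/2 + 5) ds = -13/24, giving area 13/24.
Total area = 72 + 13/24 = 1741/24.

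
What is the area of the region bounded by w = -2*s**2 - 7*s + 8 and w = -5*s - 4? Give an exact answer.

125/3

Set the curves equal: -2*s**2 - 7*s + 8 = -5*s - 4, so -2*s**2 - 2*s + 12 = 0, which factors as -2*(s - 2)*(s + 3) = 0. The curves meet at s = -3, 2.
On [-3, 2], w = -2*s**2 - 7*s + 8 is on top; that piece has area ∫[-3,2] (-2*s**2 - 2*s + 12) ds = 125/3.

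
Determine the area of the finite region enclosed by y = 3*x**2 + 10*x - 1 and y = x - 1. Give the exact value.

27/2

Set the curves equal: 3*x**2 + 10*x - 1 = x - 1, so 3*x**2 + 9*x = 0, which factors as 3*x*(x + 3) = 0. The curves meet at x = -3, 0.
On [-3, 0], y = x - 1 is on top; that piece has area ∫[-3,0] (-(3*x**2 + 9*x)) dx = 27/2.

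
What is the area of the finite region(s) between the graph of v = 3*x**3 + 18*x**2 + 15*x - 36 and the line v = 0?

The curve meets the x-axis where 3*x**3 + 18*x**2 + 15*x - 36 = 0, i.e. 3*(x - 1)*(x + 3)*(x + 4) = 0, at x = -4, -3, 1.
On [-4, -3] the curve lies above the axis; ∫[-4,-3] (3*x**3 + 18*x**2 + 15*x - 36) dx = 9/4, giving area 9/4.
On [-3, 1] the curve lies below the axis; ∫[-3,1] (3*x**3 + 18*x**2 + 15*x - 36) dx = -96, giving area 96.
Total area = 9/4 + 96 = 393/4.

393/4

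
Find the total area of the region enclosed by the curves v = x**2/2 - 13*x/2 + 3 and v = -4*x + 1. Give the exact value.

9/4

Set the curves equal: x**2/2 - 13*x/2 + 3 = -4*x + 1, so x**2/2 - 5*x/2 + 2 = 0, which factors as (x - 4)*(x - 1)/2 = 0. The curves meet at x = 1, 4.
On [1, 4], v = -4*x + 1 is on top; that piece has area ∫[1,4] (-(x**2/2 - 5*x/2 + 2)) dx = 9/4.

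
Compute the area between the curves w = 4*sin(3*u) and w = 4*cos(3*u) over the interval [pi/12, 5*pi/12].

On [pi/12, 5*pi/12], (4*sin(3*u)) - (4*cos(3*u)) = 4*sin(3*u) - 4*cos(3*u) is ≥ 0 throughout, so the area is a single integral of |4*sin(3*u) - 4*cos(3*u)|.
∫[pi/12,5*pi/12] (4*sin(3*u) - 4*cos(3*u)) du = 8*sqrt(2)/3.

8*sqrt(2)/3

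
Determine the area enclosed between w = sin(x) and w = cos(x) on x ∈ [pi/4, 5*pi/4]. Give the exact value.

On [pi/4, 5*pi/4], (sin(x)) - (cos(x)) = sin(x) - cos(x) is ≥ 0 throughout, so the area is a single integral of |sin(x) - cos(x)|.
∫[pi/4,5*pi/4] (sin(x) - cos(x)) dx = 2*sqrt(2).

2*sqrt(2)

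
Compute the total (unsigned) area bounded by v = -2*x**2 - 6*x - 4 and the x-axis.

1/3

The curve meets the x-axis where -2*x**2 - 6*x - 4 = 0, i.e. -2*(x + 1)*(x + 2) = 0, at x = -2, -1.
On [-2, -1] the curve lies above the axis; ∫[-2,-1] (-2*x**2 - 6*x - 4) dx = 1/3, giving area 1/3.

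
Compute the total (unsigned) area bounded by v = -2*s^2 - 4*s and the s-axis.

The curve meets the s-axis where -2*s^2 - 4*s = 0, i.e. -2*s*(s + 2) = 0, at s = -2, 0.
On [-2, 0] the curve lies above the axis; ∫[-2,0] (-2*s^2 - 4*s) ds = 8/3, giving area 8/3.

8/3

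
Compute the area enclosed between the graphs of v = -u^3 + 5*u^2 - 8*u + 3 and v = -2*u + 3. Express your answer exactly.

Set the curves equal: -u^3 + 5*u^2 - 8*u + 3 = -2*u + 3, so -u^3 + 5*u^2 - 6*u = 0, which factors as -u*(u - 3)*(u - 2) = 0. The curves meet at u = 0, 2, 3.
On [0, 2], v = -2*u + 3 is on top; that piece has area ∫[0,2] (-(-u^3 + 5*u^2 - 6*u)) du = 8/3.
On [2, 3], v = -u^3 + 5*u^2 - 8*u + 3 is on top; that piece has area ∫[2,3] (-u^3 + 5*u^2 - 6*u) du = 5/12.
Total enclosed area = 8/3 + 5/12 = 37/12.

37/12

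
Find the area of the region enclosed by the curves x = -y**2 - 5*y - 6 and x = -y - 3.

4/3

Both boundary curves give x as a function of y, so integrate with respect to y. Setting them equal: -y**2 - 4*y - 3 = 0, i.e. -(y + 1)*(y + 3) = 0, so they meet at y = -3, -1.
For y in [-3, -1], x = -y**2 - 5*y - 6 is on the right; area = ∫[-3,-1] (-y**2 - 4*y - 3) dy = 4/3.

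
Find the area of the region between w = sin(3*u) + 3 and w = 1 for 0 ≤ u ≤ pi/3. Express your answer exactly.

2/3 + 2*pi/3

On [0, pi/3], (sin(3*u) + 3) - (1) = sin(3*u) + 2 is ≥ 0 throughout, so the area is a single integral of |sin(3*u) + 2|.
∫[0,pi/3] (sin(3*u) + 2) du = 2/3 + 2*pi/3.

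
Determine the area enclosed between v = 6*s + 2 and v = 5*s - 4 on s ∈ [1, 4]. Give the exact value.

On [1, 4], (6*s + 2) - (5*s - 4) = s + 6 is ≥ 0 throughout, so the area is a single integral of |s + 6|.
∫[1,4] (s + 6) ds = 51/2.

51/2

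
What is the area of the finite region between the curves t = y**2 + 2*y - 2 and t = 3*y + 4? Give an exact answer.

125/6

Both boundary curves give t as a function of y, so integrate with respect to y. Setting them equal: y**2 - y - 6 = 0, i.e. (y - 3)*(y + 2) = 0, so they meet at y = -2, 3.
For y in [-2, 3], t = y**2 + 2*y - 2 is on the left; area = ∫[-2,3] (-(y**2 - y - 6)) dy = 125/6.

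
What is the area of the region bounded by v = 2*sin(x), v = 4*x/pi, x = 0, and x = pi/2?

On [0, pi/2], (2*sin(x)) - (4*x/pi) = -4*x/pi + 2*sin(x) is ≥ 0 throughout, so the area is a single integral of |-4*x/pi + 2*sin(x)|.
∫[0,pi/2] (-4*x/pi + 2*sin(x)) dx = 2 - pi/2.

2 - pi/2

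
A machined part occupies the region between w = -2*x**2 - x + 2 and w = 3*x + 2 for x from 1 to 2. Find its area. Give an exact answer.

On [1, 2], (-2*x**2 - x + 2) - (3*x + 2) = -2*x**2 - 4*x is ≤ 0 throughout, so the area is a single integral of |-2*x**2 - 4*x|.
∫[1,2] (-2*x**2 - 4*x) dx = -32/3; the area of that piece is 32/3.

32/3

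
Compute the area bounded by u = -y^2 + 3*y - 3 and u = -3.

9/2

Both boundary curves give u as a function of y, so integrate with respect to y. Setting them equal: -y^2 + 3*y = 0, i.e. -y*(y - 3) = 0, so they meet at y = 0, 3.
For y in [0, 3], u = -y^2 + 3*y - 3 is on the right; area = ∫[0,3] (-y^2 + 3*y) dy = 9/2.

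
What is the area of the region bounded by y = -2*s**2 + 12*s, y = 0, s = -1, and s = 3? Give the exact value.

The difference (-2*s**2 + 12*s) - (0) = -2*s**2 + 12*s changes sign at s = 0 inside [-1, 3], so split the integral there.
∫[-1,0] (-2*s**2 + 12*s) ds = -20/3; the area of that piece is 20/3.
∫[0,3] (-2*s**2 + 12*s) ds = 36.
Total area = 20/3 + 36 = 128/3.

128/3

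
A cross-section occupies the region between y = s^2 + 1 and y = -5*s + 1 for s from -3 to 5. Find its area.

353/3

The difference (s^2 + 1) - (-5*s + 1) = s^2 + 5*s changes sign at s = 0 inside [-3, 5], so split the integral there.
∫[-3,0] (s^2 + 5*s) ds = -27/2; the area of that piece is 27/2.
∫[0,5] (s^2 + 5*s) ds = 625/6.
Total area = 27/2 + 625/6 = 353/3.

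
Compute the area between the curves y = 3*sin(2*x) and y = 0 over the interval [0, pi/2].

On [0, pi/2], (3*sin(2*x)) - (0) = 3*sin(2*x) is ≥ 0 throughout, so the area is a single integral of |3*sin(2*x)|.
∫[0,pi/2] (3*sin(2*x)) dx = 3.

3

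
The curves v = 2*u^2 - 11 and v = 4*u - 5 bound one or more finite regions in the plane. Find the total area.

64/3

Set the curves equal: 2*u^2 - 11 = 4*u - 5, so 2*u^2 - 4*u - 6 = 0, which factors as 2*(u - 3)*(u + 1) = 0. The curves meet at u = -1, 3.
On [-1, 3], v = 4*u - 5 is on top; that piece has area ∫[-1,3] (-(2*u^2 - 4*u - 6)) du = 64/3.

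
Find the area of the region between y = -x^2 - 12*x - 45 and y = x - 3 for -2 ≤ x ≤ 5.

On [-2, 5], (-x^2 - 12*x - 45) - (x - 3) = -x^2 - 13*x - 42 is ≤ 0 throughout, so the area is a single integral of |-x^2 - 13*x - 42|.
∫[-2,5] (-x^2 - 13*x - 42) dx = -2849/6; the area of that piece is 2849/6.

2849/6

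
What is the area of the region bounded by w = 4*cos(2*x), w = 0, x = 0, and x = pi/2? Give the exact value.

4

The difference (4*cos(2*x)) - (0) = 4*cos(2*x) changes sign at x = pi/4 inside [0, pi/2], so split the integral there.
∫[0,pi/4] (4*cos(2*x)) dx = 2.
∫[pi/4,pi/2] (4*cos(2*x)) dx = -2; the area of that piece is 2.
Total area = 2 + 2 = 4.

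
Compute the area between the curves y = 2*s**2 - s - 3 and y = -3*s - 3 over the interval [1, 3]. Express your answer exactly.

76/3

On [1, 3], (2*s**2 - s - 3) - (-3*s - 3) = 2*s**2 + 2*s is ≥ 0 throughout, so the area is a single integral of |2*s**2 + 2*s|.
∫[1,3] (2*s**2 + 2*s) ds = 76/3.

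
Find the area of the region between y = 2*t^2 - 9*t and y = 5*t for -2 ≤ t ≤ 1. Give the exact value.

119/3

The difference (2*t^2 - 9*t) - (5*t) = 2*t^2 - 14*t changes sign at t = 0 inside [-2, 1], so split the integral there.
∫[-2,0] (2*t^2 - 14*t) dt = 100/3.
∫[0,1] (2*t^2 - 14*t) dt = -19/3; the area of that piece is 19/3.
Total area = 100/3 + 19/3 = 119/3.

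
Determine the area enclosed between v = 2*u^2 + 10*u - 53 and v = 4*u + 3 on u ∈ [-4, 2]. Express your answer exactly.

On [-4, 2], (2*u^2 + 10*u - 53) - (4*u + 3) = 2*u^2 + 6*u - 56 is ≤ 0 throughout, so the area is a single integral of |2*u^2 + 6*u - 56|.
∫[-4,2] (2*u^2 + 6*u - 56) du = -324; the area of that piece is 324.

324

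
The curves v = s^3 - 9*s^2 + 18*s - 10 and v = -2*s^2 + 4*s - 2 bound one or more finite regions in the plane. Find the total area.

37/12

Set the curves equal: s^3 - 9*s^2 + 18*s - 10 = -2*s^2 + 4*s - 2, so s^3 - 7*s^2 + 14*s - 8 = 0, which factors as (s - 4)*(s - 2)*(s - 1) = 0. The curves meet at s = 1, 2, 4.
On [1, 2], v = s^3 - 9*s^2 + 18*s - 10 is on top; that piece has area ∫[1,2] (s^3 - 7*s^2 + 14*s - 8) ds = 5/12.
On [2, 4], v = -2*s^2 + 4*s - 2 is on top; that piece has area ∫[2,4] (-(s^3 - 7*s^2 + 14*s - 8)) ds = 8/3.
Total enclosed area = 5/12 + 8/3 = 37/12.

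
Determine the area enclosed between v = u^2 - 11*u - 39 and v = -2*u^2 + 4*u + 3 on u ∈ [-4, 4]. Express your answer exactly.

332

The difference (u^2 - 11*u - 39) - (-2*u^2 + 4*u + 3) = 3*u^2 - 15*u - 42 changes sign at u = -2 inside [-4, 4], so split the integral there.
∫[-4,-2] (3*u^2 - 15*u - 42) du = 62.
∫[-2,4] (3*u^2 - 15*u - 42) du = -270; the area of that piece is 270.
Total area = 62 + 270 = 332.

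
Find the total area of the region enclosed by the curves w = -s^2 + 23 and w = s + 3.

243/2

Set the curves equal: -s^2 + 23 = s + 3, so -s^2 - s + 20 = 0, which factors as -(s - 4)*(s + 5) = 0. The curves meet at s = -5, 4.
On [-5, 4], w = -s^2 + 23 is on top; that piece has area ∫[-5,4] (-s^2 - s + 20) ds = 243/2.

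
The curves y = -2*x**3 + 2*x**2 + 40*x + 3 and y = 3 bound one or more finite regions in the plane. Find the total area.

Set the curves equal: -2*x**3 + 2*x**2 + 40*x + 3 = 3, so -2*x**3 + 2*x**2 + 40*x = 0, which factors as -2*x*(x - 5)*(x + 4) = 0. The curves meet at x = -4, 0, 5.
On [-4, 0], y = 3 is on top; that piece has area ∫[-4,0] (-(-2*x**3 + 2*x**2 + 40*x)) dx = 448/3.
On [0, 5], y = -2*x**3 + 2*x**2 + 40*x + 3 is on top; that piece has area ∫[0,5] (-2*x**3 + 2*x**2 + 40*x) dx = 1625/6.
Total enclosed area = 448/3 + 1625/6 = 2521/6.

2521/6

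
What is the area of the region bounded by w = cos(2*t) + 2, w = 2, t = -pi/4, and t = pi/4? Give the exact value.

On [-pi/4, pi/4], (cos(2*t) + 2) - (2) = cos(2*t) is ≥ 0 throughout, so the area is a single integral of |cos(2*t)|.
∫[-pi/4,pi/4] (cos(2*t)) dt = 1.

1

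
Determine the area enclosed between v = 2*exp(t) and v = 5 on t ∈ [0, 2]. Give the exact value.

The difference (2*exp(t)) - (5) = 2*exp(t) - 5 changes sign at t = log(5/2) inside [0, 2], so split the integral there.
∫[0,log(5/2)] (2*exp(t) - 5) dt = log(32/3125) + 3; the area of that piece is -3 + log(3125/32).
∫[log(5/2),2] (2*exp(t) - 5) dt = -15 - 5*log(2) + 5*log(5) + 2*exp(2).
Total area = (-3 + log(3125/32)) + (-15 - 5*log(2) + 5*log(5) + 2*exp(2)) = -18 - 10*log(2) + 2*exp(2) + 10*log(5).

-18 - 10*log(2) + 2*exp(2) + 10*log(5)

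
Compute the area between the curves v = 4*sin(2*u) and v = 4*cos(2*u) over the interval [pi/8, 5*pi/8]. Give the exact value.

On [pi/8, 5*pi/8], (4*sin(2*u)) - (4*cos(2*u)) = 4*sin(2*u) - 4*cos(2*u) is ≥ 0 throughout, so the area is a single integral of |4*sin(2*u) - 4*cos(2*u)|.
∫[pi/8,5*pi/8] (4*sin(2*u) - 4*cos(2*u)) du = 4*sqrt(2).

4*sqrt(2)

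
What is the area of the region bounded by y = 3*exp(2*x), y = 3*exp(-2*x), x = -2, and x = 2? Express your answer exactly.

-6 + 3*exp(-4) + 3*exp(4)

The difference (3*exp(2*x)) - (3*exp(-2*x)) = 3*exp(2*x) - 3*exp(-2*x) changes sign at x = 0 inside [-2, 2], so split the integral there.
∫[-2,0] (3*exp(2*x) - 3*exp(-2*x)) dx = -3*exp(4)/2 - 3*exp(-4)/2 + 3; the area of that piece is -3 + 3*exp(-4)/2 + 3*exp(4)/2.
∫[0,2] (3*exp(2*x) - 3*exp(-2*x)) dx = -3 + 3*exp(-4)/2 + 3*exp(4)/2.
Total area = (-3 + 3*exp(-4)/2 + 3*exp(4)/2) + (-3 + 3*exp(-4)/2 + 3*exp(4)/2) = -6 + 3*exp(-4) + 3*exp(4).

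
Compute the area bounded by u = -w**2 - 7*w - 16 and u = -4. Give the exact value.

Both boundary curves give u as a function of w, so integrate with respect to w. Setting them equal: -w**2 - 7*w - 12 = 0, i.e. -(w + 3)*(w + 4) = 0, so they meet at w = -4, -3.
For w in [-4, -3], u = -w**2 - 7*w - 16 is on the right; area = ∫[-4,-3] (-w**2 - 7*w - 12) dw = 1/6.

1/6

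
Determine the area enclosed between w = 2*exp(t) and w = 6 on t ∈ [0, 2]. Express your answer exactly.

-22 + 12*log(3) + 2*exp(2)

The difference (2*exp(t)) - (6) = 2*exp(t) - 6 changes sign at t = log(3) inside [0, 2], so split the integral there.
∫[0,log(3)] (2*exp(t) - 6) dt = 4 - log(729); the area of that piece is -4 + log(729).
∫[log(3),2] (2*exp(t) - 6) dt = -18 + 6*log(3) + 2*exp(2).
Total area = (-4 + log(729)) + (-18 + 6*log(3) + 2*exp(2)) = -22 + 12*log(3) + 2*exp(2).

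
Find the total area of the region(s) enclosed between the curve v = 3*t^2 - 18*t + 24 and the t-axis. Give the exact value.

The curve meets the t-axis where 3*t^2 - 18*t + 24 = 0, i.e. 3*(t - 4)*(t - 2) = 0, at t = 2, 4.
On [2, 4] the curve lies below the axis; ∫[2,4] (3*t^2 - 18*t + 24) dt = -4, giving area 4.

4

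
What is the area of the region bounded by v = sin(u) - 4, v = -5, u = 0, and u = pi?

On [0, pi], (sin(u) - 4) - (-5) = sin(u) + 1 is ≥ 0 throughout, so the area is a single integral of |sin(u) + 1|.
∫[0,pi] (sin(u) + 1) du = 2 + pi.

2 + pi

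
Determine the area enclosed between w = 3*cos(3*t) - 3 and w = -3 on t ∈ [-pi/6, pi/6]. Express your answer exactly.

2

On [-pi/6, pi/6], (3*cos(3*t) - 3) - (-3) = 3*cos(3*t) is ≥ 0 throughout, so the area is a single integral of |3*cos(3*t)|.
∫[-pi/6,pi/6] (3*cos(3*t)) dt = 2.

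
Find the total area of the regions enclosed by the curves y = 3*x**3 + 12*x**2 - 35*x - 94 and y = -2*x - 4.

Set the curves equal: 3*x**3 + 12*x**2 - 35*x - 94 = -2*x - 4, so 3*x**3 + 12*x**2 - 33*x - 90 = 0, which factors as 3*(x - 3)*(x + 2)*(x + 5) = 0. The curves meet at x = -5, -2, 3.
On [-5, -2], y = 3*x**3 + 12*x**2 - 35*x - 94 is on top; that piece has area ∫[-5,-2] (3*x**3 + 12*x**2 - 33*x - 90) dx = 351/4.
On [-2, 3], y = -2*x - 4 is on top; that piece has area ∫[-2,3] (-(3*x**3 + 12*x**2 - 33*x - 90)) dx = 1375/4.
Total enclosed area = 351/4 + 1375/4 = 863/2.

863/2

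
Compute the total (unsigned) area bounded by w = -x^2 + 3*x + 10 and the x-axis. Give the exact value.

343/6

The curve meets the x-axis where -x^2 + 3*x + 10 = 0, i.e. -(x - 5)*(x + 2) = 0, at x = -2, 5.
On [-2, 5] the curve lies above the axis; ∫[-2,5] (-x^2 + 3*x + 10) dx = 343/6, giving area 343/6.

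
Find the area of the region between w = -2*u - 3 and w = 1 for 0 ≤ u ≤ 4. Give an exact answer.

32

On [0, 4], (-2*u - 3) - (1) = -2*u - 4 is ≤ 0 throughout, so the area is a single integral of |-2*u - 4|.
∫[0,4] (-2*u - 4) du = -32; the area of that piece is 32.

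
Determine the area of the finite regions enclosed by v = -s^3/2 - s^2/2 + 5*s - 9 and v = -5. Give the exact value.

443/12

Set the curves equal: -s^3/2 - s^2/2 + 5*s - 9 = -5, so -s^3/2 - s^2/2 + 5*s - 4 = 0, which factors as -(s - 2)*(s - 1)*(s + 4)/2 = 0. The curves meet at s = -4, 1, 2.
On [-4, 1], v = -5 is on top; that piece has area ∫[-4,1] (-(-s^3/2 - s^2/2 + 5*s - 4)) ds = 875/24.
On [1, 2], v = -s^3/2 - s^2/2 + 5*s - 9 is on top; that piece has area ∫[1,2] (-s^3/2 - s^2/2 + 5*s - 4) ds = 11/24.
Total enclosed area = 875/24 + 11/24 = 443/12.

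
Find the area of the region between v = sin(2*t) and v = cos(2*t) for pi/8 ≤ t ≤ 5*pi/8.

On [pi/8, 5*pi/8], (sin(2*t)) - (cos(2*t)) = sin(2*t) - cos(2*t) is ≥ 0 throughout, so the area is a single integral of |sin(2*t) - cos(2*t)|.
∫[pi/8,5*pi/8] (sin(2*t) - cos(2*t)) dt = sqrt(2).

sqrt(2)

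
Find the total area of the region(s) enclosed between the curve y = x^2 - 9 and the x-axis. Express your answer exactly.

36

The curve meets the x-axis where x^2 - 9 = 0, i.e. (x - 3)*(x + 3) = 0, at x = -3, 3.
On [-3, 3] the curve lies below the axis; ∫[-3,3] (x^2 - 9) dx = -36, giving area 36.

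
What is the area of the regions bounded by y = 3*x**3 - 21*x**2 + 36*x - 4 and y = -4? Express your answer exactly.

71/2

Set the curves equal: 3*x**3 - 21*x**2 + 36*x - 4 = -4, so 3*x**3 - 21*x**2 + 36*x = 0, which factors as 3*x*(x - 4)*(x - 3) = 0. The curves meet at x = 0, 3, 4.
On [0, 3], y = 3*x**3 - 21*x**2 + 36*x - 4 is on top; that piece has area ∫[0,3] (3*x**3 - 21*x**2 + 36*x) dx = 135/4.
On [3, 4], y = -4 is on top; that piece has area ∫[3,4] (-(3*x**3 - 21*x**2 + 36*x)) dx = 7/4.
Total enclosed area = 135/4 + 7/4 = 71/2.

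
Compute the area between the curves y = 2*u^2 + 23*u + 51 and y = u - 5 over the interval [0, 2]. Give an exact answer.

484/3

On [0, 2], (2*u^2 + 23*u + 51) - (u - 5) = 2*u^2 + 22*u + 56 is ≥ 0 throughout, so the area is a single integral of |2*u^2 + 22*u + 56|.
∫[0,2] (2*u^2 + 22*u + 56) du = 484/3.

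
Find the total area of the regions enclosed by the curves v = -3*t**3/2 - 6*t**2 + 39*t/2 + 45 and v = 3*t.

Set the curves equal: -3*t**3/2 - 6*t**2 + 39*t/2 + 45 = 3*t, so -3*t**3/2 - 6*t**2 + 33*t/2 + 45 = 0, which factors as -3*(t - 3)*(t + 2)*(t + 5)/2 = 0. The curves meet at t = -5, -2, 3.
On [-5, -2], v = 3*t is on top; that piece has area ∫[-5,-2] (-(-3*t**3/2 - 6*t**2 + 33*t/2 + 45)) dt = 351/8.
On [-2, 3], v = -3*t**3/2 - 6*t**2 + 39*t/2 + 45 is on top; that piece has area ∫[-2,3] (-3*t**3/2 - 6*t**2 + 33*t/2 + 45) dt = 1375/8.
Total enclosed area = 351/8 + 1375/8 = 863/4.

863/4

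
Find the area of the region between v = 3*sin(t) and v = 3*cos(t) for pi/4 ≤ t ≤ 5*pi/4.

6*sqrt(2)

On [pi/4, 5*pi/4], (3*sin(t)) - (3*cos(t)) = 3*sin(t) - 3*cos(t) is ≥ 0 throughout, so the area is a single integral of |3*sin(t) - 3*cos(t)|.
∫[pi/4,5*pi/4] (3*sin(t) - 3*cos(t)) dt = 6*sqrt(2).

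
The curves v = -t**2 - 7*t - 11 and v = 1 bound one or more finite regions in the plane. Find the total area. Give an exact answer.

Set the curves equal: -t**2 - 7*t - 11 = 1, so -t**2 - 7*t - 12 = 0, which factors as -(t + 3)*(t + 4) = 0. The curves meet at t = -4, -3.
On [-4, -3], v = -t**2 - 7*t - 11 is on top; that piece has area ∫[-4,-3] (-t**2 - 7*t - 12) dt = 1/6.

1/6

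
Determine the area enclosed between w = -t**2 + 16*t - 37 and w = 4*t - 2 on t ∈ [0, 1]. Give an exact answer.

On [0, 1], (-t**2 + 16*t - 37) - (4*t - 2) = -t**2 + 12*t - 35 is ≤ 0 throughout, so the area is a single integral of |-t**2 + 12*t - 35|.
∫[0,1] (-t**2 + 12*t - 35) dt = -88/3; the area of that piece is 88/3.

88/3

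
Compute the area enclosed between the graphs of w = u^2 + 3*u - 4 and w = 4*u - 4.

Set the curves equal: u^2 + 3*u - 4 = 4*u - 4, so u^2 - u = 0, which factors as u*(u - 1) = 0. The curves meet at u = 0, 1.
On [0, 1], w = 4*u - 4 is on top; that piece has area ∫[0,1] (-(u^2 - u)) du = 1/6.

1/6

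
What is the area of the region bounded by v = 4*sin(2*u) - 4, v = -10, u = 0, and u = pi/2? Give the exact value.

4 + 3*pi

On [0, pi/2], (4*sin(2*u) - 4) - (-10) = 4*sin(2*u) + 6 is ≥ 0 throughout, so the area is a single integral of |4*sin(2*u) + 6|.
∫[0,pi/2] (4*sin(2*u) + 6) du = 4 + 3*pi.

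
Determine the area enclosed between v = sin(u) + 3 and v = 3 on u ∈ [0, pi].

On [0, pi], (sin(u) + 3) - (3) = sin(u) is ≥ 0 throughout, so the area is a single integral of |sin(u)|.
∫[0,pi] (sin(u)) du = 2.

2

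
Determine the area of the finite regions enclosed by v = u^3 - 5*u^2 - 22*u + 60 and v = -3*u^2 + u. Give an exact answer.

5137/12

Set the curves equal: u^3 - 5*u^2 - 22*u + 60 = -3*u^2 + u, so u^3 - 2*u^2 - 23*u + 60 = 0, which factors as (u - 4)*(u - 3)*(u + 5) = 0. The curves meet at u = -5, 3, 4.
On [-5, 3], v = u^3 - 5*u^2 - 22*u + 60 is on top; that piece has area ∫[-5,3] (u^3 - 2*u^2 - 23*u + 60) du = 1280/3.
On [3, 4], v = -3*u^2 + u is on top; that piece has area ∫[3,4] (-(u^3 - 2*u^2 - 23*u + 60)) du = 17/12.
Total enclosed area = 1280/3 + 17/12 = 5137/12.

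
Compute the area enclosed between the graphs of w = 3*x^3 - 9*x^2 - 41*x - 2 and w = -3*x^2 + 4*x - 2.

Set the curves equal: 3*x^3 - 9*x^2 - 41*x - 2 = -3*x^2 + 4*x - 2, so 3*x^3 - 6*x^2 - 45*x = 0, which factors as 3*x*(x - 5)*(x + 3) = 0. The curves meet at x = -3, 0, 5.
On [-3, 0], w = 3*x^3 - 9*x^2 - 41*x - 2 is on top; that piece has area ∫[-3,0] (3*x^3 - 6*x^2 - 45*x) dx = 351/4.
On [0, 5], w = -3*x^2 + 4*x - 2 is on top; that piece has area ∫[0,5] (-(3*x^3 - 6*x^2 - 45*x)) dx = 1375/4.
Total enclosed area = 351/4 + 1375/4 = 863/2.

863/2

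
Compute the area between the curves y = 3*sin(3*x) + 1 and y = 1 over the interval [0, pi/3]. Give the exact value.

2

On [0, pi/3], (3*sin(3*x) + 1) - (1) = 3*sin(3*x) is ≥ 0 throughout, so the area is a single integral of |3*sin(3*x)|.
∫[0,pi/3] (3*sin(3*x)) dx = 2.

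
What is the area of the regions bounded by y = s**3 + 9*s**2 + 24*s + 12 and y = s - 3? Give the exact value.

8

Set the curves equal: s**3 + 9*s**2 + 24*s + 12 = s - 3, so s**3 + 9*s**2 + 23*s + 15 = 0, which factors as (s + 1)*(s + 3)*(s + 5) = 0. The curves meet at s = -5, -3, -1.
On [-5, -3], y = s**3 + 9*s**2 + 24*s + 12 is on top; that piece has area ∫[-5,-3] (s**3 + 9*s**2 + 23*s + 15) ds = 4.
On [-3, -1], y = s - 3 is on top; that piece has area ∫[-3,-1] (-(s**3 + 9*s**2 + 23*s + 15)) ds = 4.
Total enclosed area = 4 + 4 = 8.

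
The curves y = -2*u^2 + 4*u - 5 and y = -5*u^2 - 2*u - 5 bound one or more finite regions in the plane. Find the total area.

Set the curves equal: -2*u^2 + 4*u - 5 = -5*u^2 - 2*u - 5, so 3*u^2 + 6*u = 0, which factors as 3*u*(u + 2) = 0. The curves meet at u = -2, 0.
On [-2, 0], y = -5*u^2 - 2*u - 5 is on top; that piece has area ∫[-2,0] (-(3*u^2 + 6*u)) du = 4.

4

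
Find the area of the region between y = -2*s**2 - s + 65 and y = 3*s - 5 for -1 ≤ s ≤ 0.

214/3

On [-1, 0], (-2*s**2 - s + 65) - (3*s - 5) = -2*s**2 - 4*s + 70 is ≥ 0 throughout, so the area is a single integral of |-2*s**2 - 4*s + 70|.
∫[-1,0] (-2*s**2 - 4*s + 70) ds = 214/3.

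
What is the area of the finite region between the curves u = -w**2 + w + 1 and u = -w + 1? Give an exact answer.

Both boundary curves give u as a function of w, so integrate with respect to w. Setting them equal: -w**2 + 2*w = 0, i.e. -w*(w - 2) = 0, so they meet at w = 0, 2.
For w in [0, 2], u = -w**2 + w + 1 is on the right; area = ∫[0,2] (-w**2 + 2*w) dw = 4/3.

4/3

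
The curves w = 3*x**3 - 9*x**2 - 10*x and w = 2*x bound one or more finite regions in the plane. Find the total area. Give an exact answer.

393/4

Set the curves equal: 3*x**3 - 9*x**2 - 10*x = 2*x, so 3*x**3 - 9*x**2 - 12*x = 0, which factors as 3*x*(x - 4)*(x + 1) = 0. The curves meet at x = -1, 0, 4.
On [-1, 0], w = 3*x**3 - 9*x**2 - 10*x is on top; that piece has area ∫[-1,0] (3*x**3 - 9*x**2 - 12*x) dx = 9/4.
On [0, 4], w = 2*x is on top; that piece has area ∫[0,4] (-(3*x**3 - 9*x**2 - 12*x)) dx = 96.
Total enclosed area = 9/4 + 96 = 393/4.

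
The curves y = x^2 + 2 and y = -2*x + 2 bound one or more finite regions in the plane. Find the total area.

Set the curves equal: x^2 + 2 = -2*x + 2, so x^2 + 2*x = 0, which factors as x*(x + 2) = 0. The curves meet at x = -2, 0.
On [-2, 0], y = -2*x + 2 is on top; that piece has area ∫[-2,0] (-(x^2 + 2*x)) dx = 4/3.

4/3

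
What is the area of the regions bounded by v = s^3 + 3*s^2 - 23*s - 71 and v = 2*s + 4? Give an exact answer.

Set the curves equal: s^3 + 3*s^2 - 23*s - 71 = 2*s + 4, so s^3 + 3*s^2 - 25*s - 75 = 0, which factors as (s - 5)*(s + 3)*(s + 5) = 0. The curves meet at s = -5, -3, 5.
On [-5, -3], v = s^3 + 3*s^2 - 23*s - 71 is on top; that piece has area ∫[-5,-3] (s^3 + 3*s^2 - 25*s - 75) ds = 12.
On [-3, 5], v = 2*s + 4 is on top; that piece has area ∫[-3,5] (-(s^3 + 3*s^2 - 25*s - 75)) ds = 512.
Total enclosed area = 12 + 512 = 524.

524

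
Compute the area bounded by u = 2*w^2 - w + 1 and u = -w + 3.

8/3

Both boundary curves give u as a function of w, so integrate with respect to w. Setting them equal: 2*w^2 - 2 = 0, i.e. 2*(w - 1)*(w + 1) = 0, so they meet at w = -1, 1.
For w in [-1, 1], u = 2*w^2 - w + 1 is on the left; area = ∫[-1,1] (-(2*w^2 - 2)) dw = 8/3.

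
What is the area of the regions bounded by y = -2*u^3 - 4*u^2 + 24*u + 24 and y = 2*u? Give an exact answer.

937/6

Set the curves equal: -2*u^3 - 4*u^2 + 24*u + 24 = 2*u, so -2*u^3 - 4*u^2 + 22*u + 24 = 0, which factors as -2*(u - 3)*(u + 1)*(u + 4) = 0. The curves meet at u = -4, -1, 3.
On [-4, -1], y = 2*u is on top; that piece has area ∫[-4,-1] (-(-2*u^3 - 4*u^2 + 22*u + 24)) du = 99/2.
On [-1, 3], y = -2*u^3 - 4*u^2 + 24*u + 24 is on top; that piece has area ∫[-1,3] (-2*u^3 - 4*u^2 + 22*u + 24) du = 320/3.
Total enclosed area = 99/2 + 320/3 = 937/6.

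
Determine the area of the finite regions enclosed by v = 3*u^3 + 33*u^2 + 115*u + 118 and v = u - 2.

37/4

Set the curves equal: 3*u^3 + 33*u^2 + 115*u + 118 = u - 2, so 3*u^3 + 33*u^2 + 114*u + 120 = 0, which factors as 3*(u + 2)*(u + 4)*(u + 5) = 0. The curves meet at u = -5, -4, -2.
On [-5, -4], v = 3*u^3 + 33*u^2 + 115*u + 118 is on top; that piece has area ∫[-5,-4] (3*u^3 + 33*u^2 + 114*u + 120) du = 5/4.
On [-4, -2], v = u - 2 is on top; that piece has area ∫[-4,-2] (-(3*u^3 + 33*u^2 + 114*u + 120)) du = 8.
Total enclosed area = 5/4 + 8 = 37/4.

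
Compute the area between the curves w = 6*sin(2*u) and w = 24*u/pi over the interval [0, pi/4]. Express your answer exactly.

On [0, pi/4], (6*sin(2*u)) - (24*u/pi) = -24*u/pi + 6*sin(2*u) is ≥ 0 throughout, so the area is a single integral of |-24*u/pi + 6*sin(2*u)|.
∫[0,pi/4] (-24*u/pi + 6*sin(2*u)) du = 3 - 3*pi/4.

3 - 3*pi/4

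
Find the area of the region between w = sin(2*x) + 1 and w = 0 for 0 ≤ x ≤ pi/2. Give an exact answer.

1 + pi/2

On [0, pi/2], (sin(2*x) + 1) - (0) = sin(2*x) + 1 is ≥ 0 throughout, so the area is a single integral of |sin(2*x) + 1|.
∫[0,pi/2] (sin(2*x) + 1) dx = 1 + pi/2.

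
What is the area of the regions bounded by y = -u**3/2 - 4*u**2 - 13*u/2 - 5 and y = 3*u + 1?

37/24

Set the curves equal: -u**3/2 - 4*u**2 - 13*u/2 - 5 = 3*u + 1, so -u**3/2 - 4*u**2 - 19*u/2 - 6 = 0, which factors as -(u + 1)*(u + 3)*(u + 4)/2 = 0. The curves meet at u = -4, -3, -1.
On [-4, -3], y = 3*u + 1 is on top; that piece has area ∫[-4,-3] (-(-u**3/2 - 4*u**2 - 19*u/2 - 6)) du = 5/24.
On [-3, -1], y = -u**3/2 - 4*u**2 - 13*u/2 - 5 is on top; that piece has area ∫[-3,-1] (-u**3/2 - 4*u**2 - 19*u/2 - 6) du = 4/3.
Total enclosed area = 5/24 + 4/3 = 37/24.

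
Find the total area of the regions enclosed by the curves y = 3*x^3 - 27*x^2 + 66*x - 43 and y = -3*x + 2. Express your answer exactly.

Set the curves equal: 3*x^3 - 27*x^2 + 66*x - 43 = -3*x + 2, so 3*x^3 - 27*x^2 + 69*x - 45 = 0, which factors as 3*(x - 5)*(x - 3)*(x - 1) = 0. The curves meet at x = 1, 3, 5.
On [1, 3], y = 3*x^3 - 27*x^2 + 66*x - 43 is on top; that piece has area ∫[1,3] (3*x^3 - 27*x^2 + 69*x - 45) dx = 12.
On [3, 5], y = -3*x + 2 is on top; that piece has area ∫[3,5] (-(3*x^3 - 27*x^2 + 69*x - 45)) dx = 12.
Total enclosed area = 12 + 12 = 24.

24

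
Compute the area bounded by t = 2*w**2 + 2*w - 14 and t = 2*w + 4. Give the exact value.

Both boundary curves give t as a function of w, so integrate with respect to w. Setting them equal: 2*w**2 - 18 = 0, i.e. 2*(w - 3)*(w + 3) = 0, so they meet at w = -3, 3.
For w in [-3, 3], t = 2*w**2 + 2*w - 14 is on the left; area = ∫[-3,3] (-(2*w**2 - 18)) dw = 72.

72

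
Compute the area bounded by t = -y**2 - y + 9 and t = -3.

Both boundary curves give t as a function of y, so integrate with respect to y. Setting them equal: -y**2 - y + 12 = 0, i.e. -(y - 3)*(y + 4) = 0, so they meet at y = -4, 3.
For y in [-4, 3], t = -y**2 - y + 9 is on the right; area = ∫[-4,3] (-y**2 - y + 12) dy = 343/6.

343/6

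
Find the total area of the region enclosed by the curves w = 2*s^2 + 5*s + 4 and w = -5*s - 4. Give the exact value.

9

Set the curves equal: 2*s^2 + 5*s + 4 = -5*s - 4, so 2*s^2 + 10*s + 8 = 0, which factors as 2*(s + 1)*(s + 4) = 0. The curves meet at s = -4, -1.
On [-4, -1], w = -5*s - 4 is on top; that piece has area ∫[-4,-1] (-(2*s^2 + 10*s + 8)) ds = 9.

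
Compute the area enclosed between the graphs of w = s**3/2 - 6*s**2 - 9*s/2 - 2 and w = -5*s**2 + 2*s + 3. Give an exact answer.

1741/24

Set the curves equal: s**3/2 - 6*s**2 - 9*s/2 - 2 = -5*s**2 + 2*s + 3, so s**3/2 - s**2 - 13*s/2 - 5 = 0, which factors as (s - 5)*(s + 1)*(s + 2)/2 = 0. The curves meet at s = -2, -1, 5.
On [-2, -1], w = s**3/2 - 6*s**2 - 9*s/2 - 2 is on top; that piece has area ∫[-2,-1] (s**3/2 - s**2 - 13*s/2 - 5) ds = 13/24.
On [-1, 5], w = -5*s**2 + 2*s + 3 is on top; that piece has area ∫[-1,5] (-(s**3/2 - s**2 - 13*s/2 - 5)) ds = 72.
Total enclosed area = 13/24 + 72 = 1741/24.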